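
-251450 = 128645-380095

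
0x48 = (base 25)2m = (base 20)3c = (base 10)72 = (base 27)2i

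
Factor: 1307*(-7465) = -1*5^1*1307^1*1493^1 = -9756755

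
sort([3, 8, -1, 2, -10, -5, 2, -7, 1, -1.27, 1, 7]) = [-10, -7, -5, -1.27, -1, 1, 1, 2, 2, 3, 7, 8]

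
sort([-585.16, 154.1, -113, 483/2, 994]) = [-585.16, -113, 154.1, 483/2, 994]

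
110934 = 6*18489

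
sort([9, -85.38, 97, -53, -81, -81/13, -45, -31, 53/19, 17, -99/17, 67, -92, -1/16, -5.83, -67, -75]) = [-92, -85.38, -81, -75, -67, -53, -45, -31, -81/13, -5.83, -99/17, -1/16, 53/19, 9, 17, 67, 97]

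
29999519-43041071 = -13041552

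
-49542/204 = -242-29/34 ≈ -242.85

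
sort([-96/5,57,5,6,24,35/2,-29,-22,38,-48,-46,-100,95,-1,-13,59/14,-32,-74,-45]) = [-100,-74,-48,-46,-45,-32,-29,-22,-96/5,-13,-1,59/14,5,6,35/2,24,38,57,95]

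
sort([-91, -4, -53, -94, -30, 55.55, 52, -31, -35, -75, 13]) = [-94, -91, -75, -53, -35, -31, -30, -4, 13, 52, 55.55]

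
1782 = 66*27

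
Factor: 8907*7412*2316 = 2^4*3^2*17^1*109^1*193^1*2969^1 = 152899272144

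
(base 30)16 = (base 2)100100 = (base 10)36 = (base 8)44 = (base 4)210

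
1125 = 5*225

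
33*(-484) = -15972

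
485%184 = 117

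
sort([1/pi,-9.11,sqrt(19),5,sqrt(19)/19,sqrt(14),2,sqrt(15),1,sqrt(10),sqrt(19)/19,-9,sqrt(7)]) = [-9.11,-9,sqrt(19)/19,sqrt(19)/19,1/pi,1,2,sqrt(7),sqrt(10),sqrt(14),sqrt(15),sqrt(19),5]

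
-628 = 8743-9371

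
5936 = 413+5523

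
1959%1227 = 732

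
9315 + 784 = 10099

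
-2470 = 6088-8558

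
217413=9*24157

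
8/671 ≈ 0.0119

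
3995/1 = 3995 = 3995.00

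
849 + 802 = 1651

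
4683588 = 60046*78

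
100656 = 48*2097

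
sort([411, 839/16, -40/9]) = [-40/9, 839/16, 411]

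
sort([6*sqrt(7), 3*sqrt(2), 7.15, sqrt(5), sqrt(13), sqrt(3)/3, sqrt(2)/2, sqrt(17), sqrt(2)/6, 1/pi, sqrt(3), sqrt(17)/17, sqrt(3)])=[sqrt(2)/6, sqrt(17)/17, 1/pi, sqrt(3)/3, sqrt(2)/2, sqrt(3), sqrt(3), sqrt(5), sqrt(13), sqrt(17), 3*sqrt(2), 7.15, 6*sqrt(7)]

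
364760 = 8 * 45595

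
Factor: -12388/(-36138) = 2^1*3^(-1)*163^1*317^(-1) = 326/951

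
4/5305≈0.000754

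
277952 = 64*4343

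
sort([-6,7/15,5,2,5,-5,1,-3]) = [-6,-5,-3,7/15,1,2,5,5]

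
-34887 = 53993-88880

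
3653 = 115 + 3538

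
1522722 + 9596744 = 11119466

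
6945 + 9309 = 16254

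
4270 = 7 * 610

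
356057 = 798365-442308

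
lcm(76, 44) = 836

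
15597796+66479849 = 82077645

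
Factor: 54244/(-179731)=-1*2^2*71^1*941^(-1)=-284/941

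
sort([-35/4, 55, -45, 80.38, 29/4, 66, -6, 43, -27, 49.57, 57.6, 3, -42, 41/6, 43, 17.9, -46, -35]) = [-46, -45, -42, -35, -27, -35/4, -6, 3, 41/6, 29/4, 17.9, 43, 43, 49.57, 55, 57.6, 66, 80.38]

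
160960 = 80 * 2012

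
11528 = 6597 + 4931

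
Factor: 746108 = 2^2*11^1*31^1*547^1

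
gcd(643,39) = 1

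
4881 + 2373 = 7254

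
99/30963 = 33/10321 ≈ 0.00320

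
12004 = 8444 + 3560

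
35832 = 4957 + 30875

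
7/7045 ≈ 0.000994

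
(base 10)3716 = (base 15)117b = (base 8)7204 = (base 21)88k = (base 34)37a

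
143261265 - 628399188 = -485137923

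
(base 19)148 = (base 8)675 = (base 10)445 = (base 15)1ea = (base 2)110111101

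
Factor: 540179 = 540179^1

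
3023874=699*4326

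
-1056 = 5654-6710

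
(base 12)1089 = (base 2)11100101001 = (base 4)130221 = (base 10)1833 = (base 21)436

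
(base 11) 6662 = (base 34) 7k8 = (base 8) 21114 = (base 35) 75u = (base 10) 8780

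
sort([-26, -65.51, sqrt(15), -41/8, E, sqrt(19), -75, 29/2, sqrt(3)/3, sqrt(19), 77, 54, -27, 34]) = [-75, -65.51, -27, -26, -41/8, sqrt(3)/3, E, sqrt(15), sqrt(19), sqrt(19), 29/2, 34, 54, 77]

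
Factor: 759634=2^1*379817^1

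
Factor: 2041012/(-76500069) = -1*2^2*3^(-1)*510253^1*25500023^(-1)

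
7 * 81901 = 573307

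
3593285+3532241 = 7125526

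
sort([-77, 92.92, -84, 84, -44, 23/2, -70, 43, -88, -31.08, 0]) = [-88, -84, -77, -70, -44, -31.08, 0, 23/2, 43, 84, 92.92]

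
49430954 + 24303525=73734479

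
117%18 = 9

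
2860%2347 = 513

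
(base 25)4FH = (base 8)5514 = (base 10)2892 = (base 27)3Q3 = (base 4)231030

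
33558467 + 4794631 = 38353098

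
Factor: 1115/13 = 5^1 * 13^(-1) * 223^1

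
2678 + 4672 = 7350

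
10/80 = 1/8 = 0.125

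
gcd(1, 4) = 1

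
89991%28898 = 3297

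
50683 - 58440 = -7757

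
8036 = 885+7151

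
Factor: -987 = -1 * 3^1 * 7^1 * 47^1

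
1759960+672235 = 2432195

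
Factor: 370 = 2^1 * 5^1 * 37^1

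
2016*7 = 14112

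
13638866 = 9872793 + 3766073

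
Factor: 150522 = 2^1*3^1*25087^1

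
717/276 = 239/92 ≈ 2.60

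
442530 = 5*88506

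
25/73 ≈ 0.342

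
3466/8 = 433 + 1/4 = 433.25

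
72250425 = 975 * 74103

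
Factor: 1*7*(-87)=-1*3^1*7^1*29^1=-609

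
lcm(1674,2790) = 8370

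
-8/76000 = -1/9500 ≈ -0.000105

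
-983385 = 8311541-9294926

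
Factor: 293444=2^2*73361^1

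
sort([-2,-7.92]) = [-7.92,-2]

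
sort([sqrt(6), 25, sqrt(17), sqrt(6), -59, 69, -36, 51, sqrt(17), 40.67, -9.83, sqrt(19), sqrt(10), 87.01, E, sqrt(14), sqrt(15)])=[-59, -36, -9.83, sqrt(6), sqrt(6), E, sqrt(10), sqrt(14), sqrt(15), sqrt(17), sqrt(17), sqrt(19), 25, 40.67, 51, 69, 87.01]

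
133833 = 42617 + 91216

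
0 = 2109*0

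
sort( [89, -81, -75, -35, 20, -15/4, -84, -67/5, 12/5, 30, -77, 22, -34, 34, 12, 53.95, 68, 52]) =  [-84, -81, -77, -75, -35, -34, -67/5, -15/4, 12/5, 12, 20, 22, 30, 34, 52, 53.95, 68, 89]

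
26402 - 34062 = -7660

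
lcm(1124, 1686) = 3372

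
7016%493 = 114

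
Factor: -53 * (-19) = 19^1 * 53^1 = 1007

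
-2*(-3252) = 6504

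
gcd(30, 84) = 6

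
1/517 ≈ 0.00193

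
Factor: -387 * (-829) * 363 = 3^3 * 11^2 * 43^1 * 829^1 = 116458749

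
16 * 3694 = 59104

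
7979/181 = 44 + 15/181≈44.08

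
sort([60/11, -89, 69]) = [-89, 60/11, 69]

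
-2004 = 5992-7996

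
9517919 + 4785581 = 14303500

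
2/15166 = 1/7583 ≈ 0.000132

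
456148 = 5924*77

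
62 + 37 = 99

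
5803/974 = 5 + 933/974 ≈ 5.96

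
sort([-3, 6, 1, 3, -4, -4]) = [-4, -4, -3, 1, 3, 6]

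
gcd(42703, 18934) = 1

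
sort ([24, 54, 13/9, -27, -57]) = [-57, -27, 13/9, 24, 54]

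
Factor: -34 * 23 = -1 * 2^1 * 17^1 * 23^1 = -782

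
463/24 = 19 + 7/24 ≈ 19.29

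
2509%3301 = 2509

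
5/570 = 1/114 ≈ 0.00877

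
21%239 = 21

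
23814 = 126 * 189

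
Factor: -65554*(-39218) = 2^2*73^1*449^1*19609^1 = 2570896772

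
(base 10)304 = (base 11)257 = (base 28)ao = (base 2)100110000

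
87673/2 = 43836 + 1/2 = 43836.50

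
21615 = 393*55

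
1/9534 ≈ 0.000105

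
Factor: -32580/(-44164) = 3^2*5^1*61^(-1) = 45/61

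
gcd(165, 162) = 3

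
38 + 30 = 68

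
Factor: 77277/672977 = 3^1*25759^1*672977^(-1)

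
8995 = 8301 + 694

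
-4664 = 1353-6017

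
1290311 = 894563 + 395748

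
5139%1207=311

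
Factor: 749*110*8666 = 2^2*5^1*7^2*11^1*107^1*619^1 = 713991740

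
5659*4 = 22636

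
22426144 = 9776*2294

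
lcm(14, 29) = 406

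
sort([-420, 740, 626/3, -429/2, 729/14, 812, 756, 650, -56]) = [-420, -429/2, -56, 729/14, 626/3, 650, 740, 756, 812]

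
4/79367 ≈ 0.0000504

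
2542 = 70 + 2472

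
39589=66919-27330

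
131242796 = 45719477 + 85523319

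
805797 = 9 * 89533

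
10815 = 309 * 35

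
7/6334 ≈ 0.00111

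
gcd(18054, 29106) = 18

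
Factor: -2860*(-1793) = 2^2*5^1*11^2*13^1*163^1 = 5127980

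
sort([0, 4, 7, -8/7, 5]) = [-8/7, 0, 4, 5, 7]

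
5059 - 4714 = 345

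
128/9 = 14 + 2/9≈14.22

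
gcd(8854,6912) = 2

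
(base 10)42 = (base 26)1g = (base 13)33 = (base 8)52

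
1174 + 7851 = 9025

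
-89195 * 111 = -9900645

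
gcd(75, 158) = 1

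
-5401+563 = -4838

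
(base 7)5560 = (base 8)3722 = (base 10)2002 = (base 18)634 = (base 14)a30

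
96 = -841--937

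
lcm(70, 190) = 1330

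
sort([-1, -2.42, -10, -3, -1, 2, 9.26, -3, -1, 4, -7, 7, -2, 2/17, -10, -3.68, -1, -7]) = [-10, -10, -7, -7, -3.68, -3, -3, -2.42, -2, -1, -1, -1, -1, 2/17, 2, 4, 7, 9.26]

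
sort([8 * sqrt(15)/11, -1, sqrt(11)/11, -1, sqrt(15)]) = [-1, -1, sqrt(11)/11, 8 * sqrt(15)/11, sqrt(15)]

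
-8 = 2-10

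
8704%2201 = 2101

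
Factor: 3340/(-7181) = -1*2^2*5^1*43^(-1) = -20/43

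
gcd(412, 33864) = 4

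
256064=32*8002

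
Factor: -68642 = -1 * 2^1 * 7^1 * 4903^1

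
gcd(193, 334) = 1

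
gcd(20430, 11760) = 30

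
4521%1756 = 1009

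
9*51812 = 466308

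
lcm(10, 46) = 230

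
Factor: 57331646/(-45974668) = -1*2^(-1)*103^(-1)*151^(-1)*739^(-1)*28665823^1 = -28665823/22987334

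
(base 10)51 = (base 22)27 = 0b110011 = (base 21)29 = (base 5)201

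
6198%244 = 98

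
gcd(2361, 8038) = 1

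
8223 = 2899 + 5324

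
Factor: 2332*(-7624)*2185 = -1*2^5*5^1*11^1*19^1*23^1*53^1*953^1 = -38847482080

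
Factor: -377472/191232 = -1 * 2^(-1) * 3^(-1) * 83^(-1) * 983^1 = -983/498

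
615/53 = 11 + 32/53 ≈ 11.60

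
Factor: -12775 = -1 * 5^2 * 7^1 * 73^1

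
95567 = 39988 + 55579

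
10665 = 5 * 2133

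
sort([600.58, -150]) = [-150, 600.58]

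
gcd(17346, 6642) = 6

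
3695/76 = 48+47/76 ≈ 48.62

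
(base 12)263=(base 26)dp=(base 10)363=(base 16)16b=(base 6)1403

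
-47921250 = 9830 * (-4875) 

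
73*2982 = 217686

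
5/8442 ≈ 0.000592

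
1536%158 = 114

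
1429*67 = 95743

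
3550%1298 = 954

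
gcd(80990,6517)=7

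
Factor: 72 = 2^3 * 3^2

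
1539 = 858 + 681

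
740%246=2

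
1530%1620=1530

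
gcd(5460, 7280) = 1820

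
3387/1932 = 1 + 485/644 ≈ 1.75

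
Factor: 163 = 163^1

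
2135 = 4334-2199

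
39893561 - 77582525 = -37688964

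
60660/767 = 79 + 67/767 ≈ 79.09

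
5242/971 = 5 + 387/971 ≈ 5.40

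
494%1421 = 494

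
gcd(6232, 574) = 82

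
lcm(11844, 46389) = 556668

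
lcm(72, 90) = 360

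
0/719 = 0 = 0.00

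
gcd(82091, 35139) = 1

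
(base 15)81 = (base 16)79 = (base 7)232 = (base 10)121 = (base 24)51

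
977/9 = 108+5/9 ≈ 108.56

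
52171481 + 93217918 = 145389399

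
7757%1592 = 1389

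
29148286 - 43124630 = -13976344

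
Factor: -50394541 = -1*23^1*2191067^1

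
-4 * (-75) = 300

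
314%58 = 24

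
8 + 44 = 52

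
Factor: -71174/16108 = -1*2^(-1)*19^1*1873^1*4027^(-1) = -35587/8054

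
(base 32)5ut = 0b1011111011101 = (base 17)1426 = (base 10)6109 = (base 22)cdf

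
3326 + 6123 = 9449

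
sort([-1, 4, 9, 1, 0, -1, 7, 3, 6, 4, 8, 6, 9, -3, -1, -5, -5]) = [-5, -5, -3, -1, -1, -1, 0, 1, 3, 4, 4, 6, 6, 7, 8, 9, 9]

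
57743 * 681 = 39322983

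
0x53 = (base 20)43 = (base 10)83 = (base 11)76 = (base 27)32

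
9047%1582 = 1137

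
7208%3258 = 692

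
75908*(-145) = -11006660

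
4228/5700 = 1057/1425 ≈ 0.742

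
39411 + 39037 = 78448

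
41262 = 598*69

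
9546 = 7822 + 1724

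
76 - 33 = 43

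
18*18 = 324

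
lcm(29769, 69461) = 208383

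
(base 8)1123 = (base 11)4a1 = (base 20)19f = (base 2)1001010011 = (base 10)595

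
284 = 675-391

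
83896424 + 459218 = 84355642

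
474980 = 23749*20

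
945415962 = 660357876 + 285058086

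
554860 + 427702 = 982562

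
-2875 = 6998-9873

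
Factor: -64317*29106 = -1*2^1*3^4*7^2*11^2*1949^1 = -1872010602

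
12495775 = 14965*835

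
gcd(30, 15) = 15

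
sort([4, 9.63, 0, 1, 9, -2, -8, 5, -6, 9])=[-8, -6, -2, 0, 1, 4, 5, 9, 9, 9.63]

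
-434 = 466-900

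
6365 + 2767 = 9132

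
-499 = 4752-5251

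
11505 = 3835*3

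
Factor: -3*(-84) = 2^2*3^2*7^1 = 252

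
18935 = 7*2705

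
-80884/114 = -40442/57 ≈ -709.51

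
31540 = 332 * 95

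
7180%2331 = 187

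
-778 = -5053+4275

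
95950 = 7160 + 88790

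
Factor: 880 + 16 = 2^7*7^1 = 896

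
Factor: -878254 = -1*2^1*13^1*17^1*1987^1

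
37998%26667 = 11331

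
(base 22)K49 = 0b10011000110001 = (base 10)9777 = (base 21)113C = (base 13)45B1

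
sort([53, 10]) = [10, 53]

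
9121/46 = 198+13/46 ≈ 198.28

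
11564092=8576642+2987450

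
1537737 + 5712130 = 7249867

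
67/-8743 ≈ -0.00766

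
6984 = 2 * 3492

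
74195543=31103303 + 43092240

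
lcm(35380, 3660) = 106140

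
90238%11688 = 8422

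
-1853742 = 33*(-56174)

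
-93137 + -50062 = -143199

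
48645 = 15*3243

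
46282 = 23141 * 2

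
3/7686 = 1/2562 ≈ 0.000390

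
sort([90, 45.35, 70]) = [45.35, 70, 90]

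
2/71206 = 1/35603 ≈ 0.0000281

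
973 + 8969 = 9942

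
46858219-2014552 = 44843667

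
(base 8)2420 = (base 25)21l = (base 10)1296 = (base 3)1210000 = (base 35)121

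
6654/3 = 2218 = 2218.00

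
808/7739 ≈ 0.104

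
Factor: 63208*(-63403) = -1*2^3*19^1*47^1*71^1*7901^1 = -4007576824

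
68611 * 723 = 49605753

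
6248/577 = 10 + 478/577 ≈ 10.83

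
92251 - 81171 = 11080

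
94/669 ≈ 0.141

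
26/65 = 2/5 = 0.40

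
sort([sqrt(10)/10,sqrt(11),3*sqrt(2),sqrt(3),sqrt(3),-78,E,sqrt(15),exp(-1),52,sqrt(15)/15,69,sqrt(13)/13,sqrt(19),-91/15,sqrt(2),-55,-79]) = [-79,-78,-55,-91/15,sqrt(15)/15,sqrt(13)/13,sqrt(10)/10,exp(-1),sqrt(2),sqrt(3),sqrt(3),E,sqrt(11),sqrt(15),3*sqrt(2),sqrt(19),52,69]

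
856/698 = 1 + 79/349 ≈ 1.23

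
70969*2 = 141938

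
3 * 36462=109386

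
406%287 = 119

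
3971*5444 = 21618124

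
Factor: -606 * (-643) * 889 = 2^1 * 3^1 * 7^1 * 101^1 * 127^1 * 643^1 = 346405962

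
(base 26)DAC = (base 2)10001101100100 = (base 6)105540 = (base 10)9060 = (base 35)7DU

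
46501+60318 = 106819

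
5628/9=625+1/3 ≈ 625.33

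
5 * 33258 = 166290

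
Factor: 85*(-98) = -1*2^1*5^1*7^2*17^1 = -8330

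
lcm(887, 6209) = 6209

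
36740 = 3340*11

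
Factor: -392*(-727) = 2^3*7^2*727^1 = 284984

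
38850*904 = 35120400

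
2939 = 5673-2734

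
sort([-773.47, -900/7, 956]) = [-773.47, -900/7, 956]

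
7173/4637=1+2536/4637 ≈ 1.55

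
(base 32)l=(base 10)21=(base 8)25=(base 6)33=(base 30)l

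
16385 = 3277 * 5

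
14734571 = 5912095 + 8822476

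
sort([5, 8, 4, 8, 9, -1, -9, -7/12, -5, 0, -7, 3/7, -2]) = [-9, -7, -5, -2, -1, -7/12, 0, 3/7, 4, 5, 8, 8, 9]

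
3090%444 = 426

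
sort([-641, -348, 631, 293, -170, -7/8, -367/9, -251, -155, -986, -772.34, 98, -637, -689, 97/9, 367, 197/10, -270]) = [-986, -772.34, -689, -641, -637, -348, -270, -251, -170, -155, -367/9, -7/8, 97/9, 197/10, 98, 293, 367, 631]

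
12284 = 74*166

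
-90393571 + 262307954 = 171914383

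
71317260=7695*9268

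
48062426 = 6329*7594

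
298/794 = 149/397 ≈ 0.375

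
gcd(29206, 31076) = 34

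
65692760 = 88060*746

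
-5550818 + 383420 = -5167398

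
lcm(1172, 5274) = 10548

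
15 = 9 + 6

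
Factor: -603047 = -1 * 603047^1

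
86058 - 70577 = 15481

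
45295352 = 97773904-52478552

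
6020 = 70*86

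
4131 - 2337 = 1794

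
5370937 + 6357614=11728551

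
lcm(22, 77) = 154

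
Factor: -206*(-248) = 2^4*31^1*103^1 = 51088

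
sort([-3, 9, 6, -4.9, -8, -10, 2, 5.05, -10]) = [-10, -10, -8, -4.9, -3, 2, 5.05, 6, 9]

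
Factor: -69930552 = -1 * 2^3 * 3^1 * 2913773^1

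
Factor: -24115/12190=-1*2^(-1)*7^1*13^1*23^(-1)=-91/46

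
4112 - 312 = 3800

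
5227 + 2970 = 8197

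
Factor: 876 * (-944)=-1 * 2^6 * 3^1 * 59^1 * 73^1=-826944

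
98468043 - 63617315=34850728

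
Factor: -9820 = -1*2^2*5^1*491^1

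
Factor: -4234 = -1 * 2^1 * 29^1 * 73^1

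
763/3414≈0.223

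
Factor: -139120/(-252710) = 2^3*47^1*683^(-1) = 376/683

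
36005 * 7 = 252035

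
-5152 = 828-5980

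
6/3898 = 3/1949 ≈ 0.00154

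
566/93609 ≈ 0.00605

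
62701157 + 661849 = 63363006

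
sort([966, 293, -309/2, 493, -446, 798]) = [-446, -309/2, 293, 493, 798, 966]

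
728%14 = 0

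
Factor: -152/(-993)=2^3*3^(-1)*19^1*331^(-1)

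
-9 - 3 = -12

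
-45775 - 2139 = -47914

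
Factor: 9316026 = 2^1*3^3*172519^1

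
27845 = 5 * 5569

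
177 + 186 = 363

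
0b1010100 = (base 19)48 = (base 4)1110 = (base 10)84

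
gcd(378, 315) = 63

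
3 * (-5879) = -17637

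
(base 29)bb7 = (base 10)9577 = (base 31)9tt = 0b10010101101001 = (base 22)jh7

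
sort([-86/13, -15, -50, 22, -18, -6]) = [-50, -18, -15, -86/13, -6, 22]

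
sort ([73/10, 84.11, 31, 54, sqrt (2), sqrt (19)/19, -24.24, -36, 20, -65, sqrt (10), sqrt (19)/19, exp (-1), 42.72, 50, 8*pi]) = [-65, -36, -24.24, sqrt (19)/19, sqrt (19)/19, exp (-1), sqrt (2), sqrt (10), 73/10, 20, 8*pi, 31, 42.72, 50, 54, 84.11]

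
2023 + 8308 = 10331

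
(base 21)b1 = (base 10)232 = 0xe8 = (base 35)6m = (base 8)350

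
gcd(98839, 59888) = 1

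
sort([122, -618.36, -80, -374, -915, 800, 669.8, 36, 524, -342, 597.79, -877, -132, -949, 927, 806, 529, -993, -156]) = [-993, -949, -915, -877, -618.36, -374, -342, -156, -132, -80, 36, 122, 524, 529, 597.79, 669.8, 800, 806, 927]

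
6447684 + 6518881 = 12966565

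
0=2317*0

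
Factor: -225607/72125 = -1 * 5^ (-3) * 17^1 * 23^1 = -391/125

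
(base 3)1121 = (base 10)43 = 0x2b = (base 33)1a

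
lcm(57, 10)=570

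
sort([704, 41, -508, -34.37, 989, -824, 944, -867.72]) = [-867.72, -824, -508, -34.37, 41, 704, 944, 989]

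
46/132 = 23/66 ≈ 0.348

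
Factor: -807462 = -1 * 2^1 * 3^3 * 19^1 * 787^1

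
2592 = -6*(-432)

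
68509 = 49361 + 19148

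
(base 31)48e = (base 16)100a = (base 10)4106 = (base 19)b72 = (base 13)1b3b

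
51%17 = 0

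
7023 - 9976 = -2953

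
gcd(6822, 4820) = 2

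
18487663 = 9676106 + 8811557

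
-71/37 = -1 - 34/37 ≈ -1.92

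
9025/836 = 475/44 ≈ 10.80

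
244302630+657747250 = 902049880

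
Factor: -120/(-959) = 2^3*3^1*5^1*7^(-1)*137^(-1)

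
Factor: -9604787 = -1 * 59^1 * 173^1 * 941^1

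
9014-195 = 8819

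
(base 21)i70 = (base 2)1111110010101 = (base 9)12073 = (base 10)8085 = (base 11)6090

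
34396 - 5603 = 28793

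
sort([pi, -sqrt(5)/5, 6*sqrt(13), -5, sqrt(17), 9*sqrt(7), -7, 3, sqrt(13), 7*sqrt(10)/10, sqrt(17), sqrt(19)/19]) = [-7, -5, -sqrt(5)/5, sqrt(19)/19, 7*sqrt(10)/10, 3, pi, sqrt(13), sqrt(17), sqrt(17), 6*sqrt(13), 9*sqrt(7)]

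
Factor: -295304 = -1*2^3*36913^1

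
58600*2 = 117200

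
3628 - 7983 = -4355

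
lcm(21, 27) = 189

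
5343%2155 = 1033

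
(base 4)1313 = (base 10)119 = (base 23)54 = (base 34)3h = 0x77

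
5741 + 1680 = 7421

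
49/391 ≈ 0.125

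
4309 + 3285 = 7594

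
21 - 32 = -11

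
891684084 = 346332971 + 545351113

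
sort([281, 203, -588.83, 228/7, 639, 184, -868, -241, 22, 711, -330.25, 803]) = [-868, -588.83, -330.25, -241, 22, 228/7, 184, 203, 281, 639, 711, 803]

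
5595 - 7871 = -2276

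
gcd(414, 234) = 18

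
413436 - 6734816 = -6321380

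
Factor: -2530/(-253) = 2^1 * 5^1 = 10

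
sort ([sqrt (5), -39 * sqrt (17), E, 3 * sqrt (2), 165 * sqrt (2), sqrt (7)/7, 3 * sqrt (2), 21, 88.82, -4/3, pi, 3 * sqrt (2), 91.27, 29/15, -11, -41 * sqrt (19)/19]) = [-39 * sqrt (17), -11, -41 * sqrt (19)/19, -4/3, sqrt (7)/7, 29/15, sqrt (5), E, pi, 3 * sqrt (2), 3 * sqrt (2), 3 * sqrt (2), 21, 88.82, 91.27, 165 * sqrt (2)]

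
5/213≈0.0235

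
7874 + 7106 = 14980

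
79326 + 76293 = 155619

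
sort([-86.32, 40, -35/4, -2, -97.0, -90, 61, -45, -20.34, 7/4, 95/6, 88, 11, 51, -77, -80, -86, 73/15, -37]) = [-97.0, -90, -86.32, -86, -80, -77, -45, -37, -20.34, -35/4, -2, 7/4, 73/15, 11, 95/6, 40, 51, 61, 88]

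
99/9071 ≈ 0.0109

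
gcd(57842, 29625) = 1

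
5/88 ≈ 0.0568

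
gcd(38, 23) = 1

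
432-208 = 224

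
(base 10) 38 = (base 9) 42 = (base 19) 20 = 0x26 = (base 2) 100110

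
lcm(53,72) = 3816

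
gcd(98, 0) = 98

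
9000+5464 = 14464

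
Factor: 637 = 7^2*13^1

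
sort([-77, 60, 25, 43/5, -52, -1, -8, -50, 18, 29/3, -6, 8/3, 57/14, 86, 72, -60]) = [-77, -60, -52, -50, -8, -6, -1, 8/3, 57/14, 43/5, 29/3, 18, 25, 60, 72, 86]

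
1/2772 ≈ 0.000361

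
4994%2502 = 2492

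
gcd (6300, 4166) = 2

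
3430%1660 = 110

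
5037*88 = 443256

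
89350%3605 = 2830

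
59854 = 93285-33431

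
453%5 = 3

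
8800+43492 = 52292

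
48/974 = 24/487 ≈ 0.0493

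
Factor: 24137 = 24137^1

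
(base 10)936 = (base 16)3a8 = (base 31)u6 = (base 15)426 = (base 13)570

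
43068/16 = 2691 + 3/4 = 2691.75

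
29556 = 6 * 4926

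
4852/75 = 64 + 52/75 ≈ 64.69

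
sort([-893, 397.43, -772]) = [-893, -772, 397.43]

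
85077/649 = 131 + 58/649 ≈ 131.09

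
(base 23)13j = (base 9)755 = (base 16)269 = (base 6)2505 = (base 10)617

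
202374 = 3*67458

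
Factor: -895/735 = -1*3^(-1)*7^(-2)*179^1 = -179/147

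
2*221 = 442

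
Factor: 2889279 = 3^2 * 321031^1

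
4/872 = 1/218 ≈ 0.00459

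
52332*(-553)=-28939596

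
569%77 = 30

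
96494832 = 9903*9744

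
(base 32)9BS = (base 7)36656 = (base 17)1G38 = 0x257C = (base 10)9596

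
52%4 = 0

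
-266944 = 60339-327283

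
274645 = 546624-271979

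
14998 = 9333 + 5665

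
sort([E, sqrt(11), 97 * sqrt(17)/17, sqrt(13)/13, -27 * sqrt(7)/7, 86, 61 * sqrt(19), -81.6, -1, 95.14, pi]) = [-81.6, -27 * sqrt(7)/7, -1, sqrt(13)/13, E, pi, sqrt(11), 97 * sqrt(17)/17, 86, 95.14, 61 * sqrt(19)]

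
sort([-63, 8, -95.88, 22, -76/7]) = [-95.88, -63, -76/7, 8, 22]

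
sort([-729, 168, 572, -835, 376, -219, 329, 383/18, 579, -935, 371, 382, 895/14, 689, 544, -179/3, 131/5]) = [-935, -835, -729, -219, -179/3, 383/18, 131/5, 895/14, 168, 329, 371, 376, 382, 544, 572, 579, 689]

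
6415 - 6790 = -375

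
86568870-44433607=42135263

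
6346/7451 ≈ 0.852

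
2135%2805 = 2135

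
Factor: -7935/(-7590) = 2^(-1)*11^(-1)*23^1 = 23/22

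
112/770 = 8/55 ≈ 0.145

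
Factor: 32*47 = 2^5*47^1 = 1504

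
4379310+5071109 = 9450419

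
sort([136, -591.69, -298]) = [-591.69, -298, 136]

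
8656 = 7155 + 1501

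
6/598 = 3/299 ≈ 0.0100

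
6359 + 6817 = 13176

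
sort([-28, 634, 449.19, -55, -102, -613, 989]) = [-613, -102, -55, -28, 449.19, 634, 989]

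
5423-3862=1561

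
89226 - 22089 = 67137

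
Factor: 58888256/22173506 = 2^5 * 7^1 * 131447^1 * 11086753^(-1) = 29444128/11086753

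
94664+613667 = 708331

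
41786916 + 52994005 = 94780921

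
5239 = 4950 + 289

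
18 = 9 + 9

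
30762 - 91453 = -60691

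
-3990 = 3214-7204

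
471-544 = -73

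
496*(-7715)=-3826640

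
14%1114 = 14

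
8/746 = 4/373 ≈ 0.0107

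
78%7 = 1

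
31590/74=426 + 33/37≈426.89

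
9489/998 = 9+507/998≈9.51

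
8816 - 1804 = 7012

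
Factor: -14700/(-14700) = 1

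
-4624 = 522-5146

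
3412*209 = 713108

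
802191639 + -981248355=-179056716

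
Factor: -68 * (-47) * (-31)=-1 * 2^2 * 17^1 * 31^1 * 47^1=-99076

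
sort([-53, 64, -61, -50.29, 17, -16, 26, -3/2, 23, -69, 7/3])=[-69, -61, -53, -50.29, -16, -3/2, 7/3, 17, 23, 26, 64]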